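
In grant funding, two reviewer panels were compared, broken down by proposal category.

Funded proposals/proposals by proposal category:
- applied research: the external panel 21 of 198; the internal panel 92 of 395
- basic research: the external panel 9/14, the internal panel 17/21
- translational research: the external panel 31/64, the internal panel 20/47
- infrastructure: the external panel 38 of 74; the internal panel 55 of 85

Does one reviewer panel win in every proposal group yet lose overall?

Applied research: the external panel 21/198 = 10.6%, the internal panel 92/395 = 23.3% → the internal panel
Basic research: the external panel 9/14 = 64.3%, the internal panel 17/21 = 81.0% → the internal panel
Translational research: the external panel 31/64 = 48.4%, the internal panel 20/47 = 42.6% → the external panel
Infrastructure: the external panel 38/74 = 51.4%, the internal panel 55/85 = 64.7% → the internal panel
Overall: the external panel 99/350 = 28.3%, the internal panel 184/548 = 33.6% → the internal panel
Neither sweeps: the external panel wins 1 of 4 groups, the internal panel wins 3. The internal panel wins overall but not every group — no Simpson reversal.

No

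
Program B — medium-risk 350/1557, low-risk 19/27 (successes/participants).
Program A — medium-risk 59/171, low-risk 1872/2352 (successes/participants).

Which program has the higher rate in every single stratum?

Medium-risk: Program B 350/1557 = 22.5%, Program A 59/171 = 34.5% → Program A
Low-risk: Program B 19/27 = 70.4%, Program A 1872/2352 = 79.6% → Program A
Program A has the higher rate in both groups.

Program A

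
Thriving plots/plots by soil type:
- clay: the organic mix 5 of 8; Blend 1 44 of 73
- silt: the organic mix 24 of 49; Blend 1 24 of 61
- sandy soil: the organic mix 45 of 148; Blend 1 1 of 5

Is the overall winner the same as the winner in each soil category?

No

Clay: the organic mix 5/8 = 62.5%, Blend 1 44/73 = 60.3% → the organic mix
Silt: the organic mix 24/49 = 49.0%, Blend 1 24/61 = 39.3% → the organic mix
Sandy soil: the organic mix 45/148 = 30.4%, Blend 1 1/5 = 20.0% → the organic mix
Overall: the organic mix 74/205 = 36.1%, Blend 1 69/139 = 49.6% → Blend 1
The organic mix wins each soil group but Blend 1 wins overall — the comparison reverses. The organic mix's plots skew toward sandy soil, which has a lower base rate.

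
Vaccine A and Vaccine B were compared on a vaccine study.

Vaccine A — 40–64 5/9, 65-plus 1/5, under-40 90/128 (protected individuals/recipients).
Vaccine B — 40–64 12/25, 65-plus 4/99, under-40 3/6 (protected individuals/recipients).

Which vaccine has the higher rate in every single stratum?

Vaccine A

40–64: Vaccine A 5/9 = 55.6%, Vaccine B 12/25 = 48.0% → Vaccine A
65-plus: Vaccine A 1/5 = 20.0%, Vaccine B 4/99 = 4.0% → Vaccine A
Under-40: Vaccine A 90/128 = 70.3%, Vaccine B 3/6 = 50.0% → Vaccine A
Vaccine A has the higher rate in all 3 groups.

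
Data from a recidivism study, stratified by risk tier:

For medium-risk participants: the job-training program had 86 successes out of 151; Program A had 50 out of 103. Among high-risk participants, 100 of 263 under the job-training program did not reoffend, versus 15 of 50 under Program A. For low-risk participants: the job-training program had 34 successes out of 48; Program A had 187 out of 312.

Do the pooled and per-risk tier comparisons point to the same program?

Medium-risk: the job-training program 86/151 = 57.0%, Program A 50/103 = 48.5% → the job-training program
High-risk: the job-training program 100/263 = 38.0%, Program A 15/50 = 30.0% → the job-training program
Low-risk: the job-training program 34/48 = 70.8%, Program A 187/312 = 59.9% → the job-training program
Overall: the job-training program 220/462 = 47.6%, Program A 252/465 = 54.2% → Program A
The job-training program wins each risk group but Program A wins overall — the comparison reverses. The job-training program's participants skew toward high-risk, which has a lower base rate.

No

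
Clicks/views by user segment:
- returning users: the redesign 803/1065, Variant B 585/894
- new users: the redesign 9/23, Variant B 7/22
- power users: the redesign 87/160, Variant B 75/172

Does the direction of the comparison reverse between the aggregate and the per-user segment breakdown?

No

Returning users: the redesign 803/1065 = 75.4%, Variant B 585/894 = 65.4% → the redesign
New users: the redesign 9/23 = 39.1%, Variant B 7/22 = 31.8% → the redesign
Power users: the redesign 87/160 = 54.4%, Variant B 75/172 = 43.6% → the redesign
Overall: the redesign 899/1248 = 72.0%, Variant B 667/1088 = 61.3% → the redesign
The redesign wins overall and in every user group — no reversal.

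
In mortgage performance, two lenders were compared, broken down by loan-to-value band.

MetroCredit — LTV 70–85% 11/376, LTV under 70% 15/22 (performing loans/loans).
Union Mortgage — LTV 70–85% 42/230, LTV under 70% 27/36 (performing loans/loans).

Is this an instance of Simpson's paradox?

No

LTV 70–85%: MetroCredit 11/376 = 2.9%, Union Mortgage 42/230 = 18.3% → Union Mortgage
LTV under 70%: MetroCredit 15/22 = 68.2%, Union Mortgage 27/36 = 75.0% → Union Mortgage
Overall: MetroCredit 26/398 = 6.5%, Union Mortgage 69/266 = 25.9% → Union Mortgage
Union Mortgage wins overall and in every loan-to-value group — no reversal.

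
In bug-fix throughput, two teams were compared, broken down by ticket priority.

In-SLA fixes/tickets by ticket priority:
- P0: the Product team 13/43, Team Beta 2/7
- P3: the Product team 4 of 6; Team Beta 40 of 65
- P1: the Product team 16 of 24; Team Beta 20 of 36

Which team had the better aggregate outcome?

Team Beta

P0: the Product team 13/43 = 30.2%, Team Beta 2/7 = 28.6% → the Product team
P3: the Product team 4/6 = 66.7%, Team Beta 40/65 = 61.5% → the Product team
P1: the Product team 16/24 = 66.7%, Team Beta 20/36 = 55.6% → the Product team
Overall: the Product team 33/73 = 45.2%, Team Beta 62/108 = 57.4% → Team Beta
(The Product team wins every ticket group but Team Beta wins overall — the Product team's tickets skew toward the low-rate P0 group.)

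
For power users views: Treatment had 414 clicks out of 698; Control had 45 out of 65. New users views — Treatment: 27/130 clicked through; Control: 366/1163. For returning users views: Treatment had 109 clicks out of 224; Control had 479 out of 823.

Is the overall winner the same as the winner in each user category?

Power users: Treatment 414/698 = 59.3%, Control 45/65 = 69.2% → Control
New users: Treatment 27/130 = 20.8%, Control 366/1163 = 31.5% → Control
Returning users: Treatment 109/224 = 48.7%, Control 479/823 = 58.2% → Control
Overall: Treatment 550/1052 = 52.3%, Control 890/2051 = 43.4% → Treatment
Control wins each user group but Treatment wins overall — the comparison reverses. Control's views skew toward new users, which has a lower base rate.

No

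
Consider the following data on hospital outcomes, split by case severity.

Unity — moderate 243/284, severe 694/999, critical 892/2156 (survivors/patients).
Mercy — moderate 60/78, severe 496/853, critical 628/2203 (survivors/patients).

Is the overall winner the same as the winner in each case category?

Yes

Moderate: Unity 243/284 = 85.6%, Mercy 60/78 = 76.9% → Unity
Severe: Unity 694/999 = 69.5%, Mercy 496/853 = 58.1% → Unity
Critical: Unity 892/2156 = 41.4%, Mercy 628/2203 = 28.5% → Unity
Overall: Unity 1829/3439 = 53.2%, Mercy 1184/3134 = 37.8% → Unity
Unity wins overall and in every case group — no reversal.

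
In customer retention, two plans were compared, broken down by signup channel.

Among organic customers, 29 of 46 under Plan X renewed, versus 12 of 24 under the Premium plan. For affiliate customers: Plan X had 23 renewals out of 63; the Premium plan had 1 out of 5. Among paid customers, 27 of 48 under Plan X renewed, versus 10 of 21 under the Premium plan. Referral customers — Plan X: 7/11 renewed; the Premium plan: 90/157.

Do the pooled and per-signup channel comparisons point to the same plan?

No

Organic: Plan X 29/46 = 63.0%, the Premium plan 12/24 = 50.0% → Plan X
Affiliate: Plan X 23/63 = 36.5%, the Premium plan 1/5 = 20.0% → Plan X
Paid: Plan X 27/48 = 56.2%, the Premium plan 10/21 = 47.6% → Plan X
Referral: Plan X 7/11 = 63.6%, the Premium plan 90/157 = 57.3% → Plan X
Overall: Plan X 86/168 = 51.2%, the Premium plan 113/207 = 54.6% → the Premium plan
Plan X wins each signup group but the Premium plan wins overall — the comparison reverses. Plan X's customers skew toward affiliate, which has a lower base rate.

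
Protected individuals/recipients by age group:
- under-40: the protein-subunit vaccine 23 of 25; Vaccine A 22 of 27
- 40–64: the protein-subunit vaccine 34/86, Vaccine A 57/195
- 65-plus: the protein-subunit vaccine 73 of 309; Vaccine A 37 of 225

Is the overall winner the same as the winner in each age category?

Under-40: the protein-subunit vaccine 23/25 = 92.0%, Vaccine A 22/27 = 81.5% → the protein-subunit vaccine
40–64: the protein-subunit vaccine 34/86 = 39.5%, Vaccine A 57/195 = 29.2% → the protein-subunit vaccine
65-plus: the protein-subunit vaccine 73/309 = 23.6%, Vaccine A 37/225 = 16.4% → the protein-subunit vaccine
Overall: the protein-subunit vaccine 130/420 = 31.0%, Vaccine A 116/447 = 26.0% → the protein-subunit vaccine
The protein-subunit vaccine wins overall and in every age group — no reversal.

Yes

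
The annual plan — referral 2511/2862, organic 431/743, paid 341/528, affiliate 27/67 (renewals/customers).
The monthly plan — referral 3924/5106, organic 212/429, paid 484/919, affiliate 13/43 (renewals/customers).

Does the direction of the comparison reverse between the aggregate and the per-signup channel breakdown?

Referral: the annual plan 2511/2862 = 87.7%, the monthly plan 3924/5106 = 76.9% → the annual plan
Organic: the annual plan 431/743 = 58.0%, the monthly plan 212/429 = 49.4% → the annual plan
Paid: the annual plan 341/528 = 64.6%, the monthly plan 484/919 = 52.7% → the annual plan
Affiliate: the annual plan 27/67 = 40.3%, the monthly plan 13/43 = 30.2% → the annual plan
Overall: the annual plan 3310/4200 = 78.8%, the monthly plan 4633/6497 = 71.3% → the annual plan
The annual plan wins overall and in every signup group — no reversal.

No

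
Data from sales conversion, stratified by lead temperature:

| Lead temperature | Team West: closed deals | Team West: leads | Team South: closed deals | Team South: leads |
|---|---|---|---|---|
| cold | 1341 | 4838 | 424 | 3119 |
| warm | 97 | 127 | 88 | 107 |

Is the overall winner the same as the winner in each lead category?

No

Cold: Team West 1341/4838 = 27.7%, Team South 424/3119 = 13.6% → Team West
Warm: Team West 97/127 = 76.4%, Team South 88/107 = 82.2% → Team South
Overall: Team West 1438/4965 = 29.0%, Team South 512/3226 = 15.9% → Team West
Neither sweeps: Team West wins 1 of 2 groups, Team South wins 1. Team West wins overall but not every group — no Simpson reversal.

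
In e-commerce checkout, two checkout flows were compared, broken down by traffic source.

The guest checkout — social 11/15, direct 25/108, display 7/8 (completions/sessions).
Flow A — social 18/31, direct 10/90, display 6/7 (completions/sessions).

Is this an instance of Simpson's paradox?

No

Social: the guest checkout 11/15 = 73.3%, Flow A 18/31 = 58.1% → the guest checkout
Direct: the guest checkout 25/108 = 23.1%, Flow A 10/90 = 11.1% → the guest checkout
Display: the guest checkout 7/8 = 87.5%, Flow A 6/7 = 85.7% → the guest checkout
Overall: the guest checkout 43/131 = 32.8%, Flow A 34/128 = 26.6% → the guest checkout
The guest checkout wins overall and in every traffic group — no reversal.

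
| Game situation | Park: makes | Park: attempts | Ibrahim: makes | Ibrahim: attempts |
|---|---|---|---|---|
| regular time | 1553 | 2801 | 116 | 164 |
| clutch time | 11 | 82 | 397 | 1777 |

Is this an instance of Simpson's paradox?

Yes

Regular time: Park 1553/2801 = 55.4%, Ibrahim 116/164 = 70.7% → Ibrahim
Clutch time: Park 11/82 = 13.4%, Ibrahim 397/1777 = 22.3% → Ibrahim
Overall: Park 1564/2883 = 54.2%, Ibrahim 513/1941 = 26.4% → Park
Ibrahim wins each game group but Park wins overall — the comparison reverses. Ibrahim's attempts skew toward clutch time, which has a lower base rate.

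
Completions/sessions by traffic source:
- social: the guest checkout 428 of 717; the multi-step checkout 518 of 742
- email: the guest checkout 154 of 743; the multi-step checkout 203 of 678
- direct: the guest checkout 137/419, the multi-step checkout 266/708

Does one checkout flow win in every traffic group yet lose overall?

Social: the guest checkout 428/717 = 59.7%, the multi-step checkout 518/742 = 69.8% → the multi-step checkout
Email: the guest checkout 154/743 = 20.7%, the multi-step checkout 203/678 = 29.9% → the multi-step checkout
Direct: the guest checkout 137/419 = 32.7%, the multi-step checkout 266/708 = 37.6% → the multi-step checkout
Overall: the guest checkout 719/1879 = 38.3%, the multi-step checkout 987/2128 = 46.4% → the multi-step checkout
The multi-step checkout wins overall and in every traffic group — no reversal.

No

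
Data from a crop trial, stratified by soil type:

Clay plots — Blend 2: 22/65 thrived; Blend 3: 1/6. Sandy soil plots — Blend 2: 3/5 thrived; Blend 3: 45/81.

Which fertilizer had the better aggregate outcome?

Blend 3

Clay: Blend 2 22/65 = 33.8%, Blend 3 1/6 = 16.7% → Blend 2
Sandy soil: Blend 2 3/5 = 60.0%, Blend 3 45/81 = 55.6% → Blend 2
Overall: Blend 2 25/70 = 35.7%, Blend 3 46/87 = 52.9% → Blend 3
(Blend 2 wins every soil group but Blend 3 wins overall — Blend 2's plots skew toward the low-rate clay group.)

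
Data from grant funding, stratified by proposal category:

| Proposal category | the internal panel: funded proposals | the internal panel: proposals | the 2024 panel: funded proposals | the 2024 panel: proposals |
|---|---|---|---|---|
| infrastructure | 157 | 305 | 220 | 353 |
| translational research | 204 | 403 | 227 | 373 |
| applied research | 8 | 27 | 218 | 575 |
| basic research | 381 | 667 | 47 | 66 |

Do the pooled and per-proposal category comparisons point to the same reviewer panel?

Infrastructure: the internal panel 157/305 = 51.5%, the 2024 panel 220/353 = 62.3% → the 2024 panel
Translational research: the internal panel 204/403 = 50.6%, the 2024 panel 227/373 = 60.9% → the 2024 panel
Applied research: the internal panel 8/27 = 29.6%, the 2024 panel 218/575 = 37.9% → the 2024 panel
Basic research: the internal panel 381/667 = 57.1%, the 2024 panel 47/66 = 71.2% → the 2024 panel
Overall: the internal panel 750/1402 = 53.5%, the 2024 panel 712/1367 = 52.1% → the internal panel
The 2024 panel wins each proposal group but the internal panel wins overall — the comparison reverses. The 2024 panel's proposals skew toward applied research, which has a lower base rate.

No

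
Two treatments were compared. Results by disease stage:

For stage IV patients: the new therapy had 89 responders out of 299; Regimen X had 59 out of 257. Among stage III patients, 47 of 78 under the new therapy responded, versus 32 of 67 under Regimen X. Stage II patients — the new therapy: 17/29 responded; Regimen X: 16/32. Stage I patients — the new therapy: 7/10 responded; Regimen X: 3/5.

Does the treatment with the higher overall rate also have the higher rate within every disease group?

Stage IV: the new therapy 89/299 = 29.8%, Regimen X 59/257 = 23.0% → the new therapy
Stage III: the new therapy 47/78 = 60.3%, Regimen X 32/67 = 47.8% → the new therapy
Stage II: the new therapy 17/29 = 58.6%, Regimen X 16/32 = 50.0% → the new therapy
Stage I: the new therapy 7/10 = 70.0%, Regimen X 3/5 = 60.0% → the new therapy
Overall: the new therapy 160/416 = 38.5%, Regimen X 110/361 = 30.5% → the new therapy
The new therapy wins overall and in every disease group — no reversal.

Yes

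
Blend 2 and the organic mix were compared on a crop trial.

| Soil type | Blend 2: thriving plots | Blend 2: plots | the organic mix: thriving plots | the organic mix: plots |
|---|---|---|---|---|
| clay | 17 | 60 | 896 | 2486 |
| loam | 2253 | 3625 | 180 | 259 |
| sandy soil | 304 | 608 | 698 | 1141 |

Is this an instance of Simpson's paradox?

Clay: Blend 2 17/60 = 28.3%, the organic mix 896/2486 = 36.0% → the organic mix
Loam: Blend 2 2253/3625 = 62.2%, the organic mix 180/259 = 69.5% → the organic mix
Sandy soil: Blend 2 304/608 = 50.0%, the organic mix 698/1141 = 61.2% → the organic mix
Overall: Blend 2 2574/4293 = 60.0%, the organic mix 1774/3886 = 45.7% → Blend 2
The organic mix wins each soil group but Blend 2 wins overall — the comparison reverses. The organic mix's plots skew toward clay, which has a lower base rate.

Yes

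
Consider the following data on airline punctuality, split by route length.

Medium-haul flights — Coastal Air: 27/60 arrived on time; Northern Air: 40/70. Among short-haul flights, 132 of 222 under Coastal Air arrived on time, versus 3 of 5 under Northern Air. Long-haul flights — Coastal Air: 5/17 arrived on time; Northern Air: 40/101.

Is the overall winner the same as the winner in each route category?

Medium-haul: Coastal Air 27/60 = 45.0%, Northern Air 40/70 = 57.1% → Northern Air
Short-haul: Coastal Air 132/222 = 59.5%, Northern Air 3/5 = 60.0% → Northern Air
Long-haul: Coastal Air 5/17 = 29.4%, Northern Air 40/101 = 39.6% → Northern Air
Overall: Coastal Air 164/299 = 54.8%, Northern Air 83/176 = 47.2% → Coastal Air
Northern Air wins each route group but Coastal Air wins overall — the comparison reverses. Northern Air's flights skew toward long-haul, which has a lower base rate.

No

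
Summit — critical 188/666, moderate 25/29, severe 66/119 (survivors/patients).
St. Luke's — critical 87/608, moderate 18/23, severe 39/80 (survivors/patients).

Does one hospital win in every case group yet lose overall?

Critical: Summit 188/666 = 28.2%, St. Luke's 87/608 = 14.3% → Summit
Moderate: Summit 25/29 = 86.2%, St. Luke's 18/23 = 78.3% → Summit
Severe: Summit 66/119 = 55.5%, St. Luke's 39/80 = 48.8% → Summit
Overall: Summit 279/814 = 34.3%, St. Luke's 144/711 = 20.3% → Summit
Summit wins overall and in every case group — no reversal.

No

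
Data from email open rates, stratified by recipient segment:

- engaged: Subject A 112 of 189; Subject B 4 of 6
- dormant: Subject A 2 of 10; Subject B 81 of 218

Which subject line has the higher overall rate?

Subject A

Engaged: Subject A 112/189 = 59.3%, Subject B 4/6 = 66.7% → Subject B
Dormant: Subject A 2/10 = 20.0%, Subject B 81/218 = 37.2% → Subject B
Overall: Subject A 114/199 = 57.3%, Subject B 85/224 = 37.9% → Subject A
(Subject B wins every recipient group but Subject A wins overall — Subject B's sends skew toward the low-rate dormant group.)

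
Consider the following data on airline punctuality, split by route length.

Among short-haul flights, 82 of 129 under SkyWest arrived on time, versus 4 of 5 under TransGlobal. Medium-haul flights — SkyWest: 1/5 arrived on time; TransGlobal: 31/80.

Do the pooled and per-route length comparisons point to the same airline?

No

Short-haul: SkyWest 82/129 = 63.6%, TransGlobal 4/5 = 80.0% → TransGlobal
Medium-haul: SkyWest 1/5 = 20.0%, TransGlobal 31/80 = 38.8% → TransGlobal
Overall: SkyWest 83/134 = 61.9%, TransGlobal 35/85 = 41.2% → SkyWest
TransGlobal wins each route group but SkyWest wins overall — the comparison reverses. TransGlobal's flights skew toward medium-haul, which has a lower base rate.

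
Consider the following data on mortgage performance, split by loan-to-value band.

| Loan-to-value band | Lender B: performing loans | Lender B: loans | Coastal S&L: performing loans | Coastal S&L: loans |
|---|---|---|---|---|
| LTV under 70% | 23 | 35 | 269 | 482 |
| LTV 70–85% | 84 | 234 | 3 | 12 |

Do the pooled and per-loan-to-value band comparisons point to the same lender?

No

LTV under 70%: Lender B 23/35 = 65.7%, Coastal S&L 269/482 = 55.8% → Lender B
LTV 70–85%: Lender B 84/234 = 35.9%, Coastal S&L 3/12 = 25.0% → Lender B
Overall: Lender B 107/269 = 39.8%, Coastal S&L 272/494 = 55.1% → Coastal S&L
Lender B wins each loan-to-value group but Coastal S&L wins overall — the comparison reverses. Lender B's loans skew toward LTV 70–85%, which has a lower base rate.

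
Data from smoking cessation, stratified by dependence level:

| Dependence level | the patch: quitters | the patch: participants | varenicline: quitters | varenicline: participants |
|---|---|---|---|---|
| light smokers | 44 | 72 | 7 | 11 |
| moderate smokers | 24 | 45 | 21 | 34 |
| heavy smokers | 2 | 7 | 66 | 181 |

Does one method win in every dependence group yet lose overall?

Light smokers: the patch 44/72 = 61.1%, varenicline 7/11 = 63.6% → varenicline
Moderate smokers: the patch 24/45 = 53.3%, varenicline 21/34 = 61.8% → varenicline
Heavy smokers: the patch 2/7 = 28.6%, varenicline 66/181 = 36.5% → varenicline
Overall: the patch 70/124 = 56.5%, varenicline 94/226 = 41.6% → the patch
Varenicline wins each dependence group but the patch wins overall — the comparison reverses. Varenicline's participants skew toward heavy smokers, which has a lower base rate.

Yes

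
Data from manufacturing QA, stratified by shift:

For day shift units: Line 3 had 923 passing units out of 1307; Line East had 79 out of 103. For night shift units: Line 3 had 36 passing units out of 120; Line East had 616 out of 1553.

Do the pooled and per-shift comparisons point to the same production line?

Day shift: Line 3 923/1307 = 70.6%, Line East 79/103 = 76.7% → Line East
Night shift: Line 3 36/120 = 30.0%, Line East 616/1553 = 39.7% → Line East
Overall: Line 3 959/1427 = 67.2%, Line East 695/1656 = 42.0% → Line 3
Line East wins each shift group but Line 3 wins overall — the comparison reverses. Line East's units skew toward night shift, which has a lower base rate.

No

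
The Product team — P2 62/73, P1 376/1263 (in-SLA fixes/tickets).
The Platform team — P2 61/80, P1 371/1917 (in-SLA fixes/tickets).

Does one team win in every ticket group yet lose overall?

No

P2: the Product team 62/73 = 84.9%, the Platform team 61/80 = 76.2% → the Product team
P1: the Product team 376/1263 = 29.8%, the Platform team 371/1917 = 19.4% → the Product team
Overall: the Product team 438/1336 = 32.8%, the Platform team 432/1997 = 21.6% → the Product team
The Product team wins overall and in every ticket group — no reversal.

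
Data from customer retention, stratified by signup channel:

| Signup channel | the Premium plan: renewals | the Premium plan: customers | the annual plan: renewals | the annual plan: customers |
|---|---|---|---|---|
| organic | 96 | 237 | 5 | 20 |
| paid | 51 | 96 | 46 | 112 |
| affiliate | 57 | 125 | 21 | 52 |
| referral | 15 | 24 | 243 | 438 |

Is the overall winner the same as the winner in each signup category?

Organic: the Premium plan 96/237 = 40.5%, the annual plan 5/20 = 25.0% → the Premium plan
Paid: the Premium plan 51/96 = 53.1%, the annual plan 46/112 = 41.1% → the Premium plan
Affiliate: the Premium plan 57/125 = 45.6%, the annual plan 21/52 = 40.4% → the Premium plan
Referral: the Premium plan 15/24 = 62.5%, the annual plan 243/438 = 55.5% → the Premium plan
Overall: the Premium plan 219/482 = 45.4%, the annual plan 315/622 = 50.6% → the annual plan
The Premium plan wins each signup group but the annual plan wins overall — the comparison reverses. The Premium plan's customers skew toward organic, which has a lower base rate.

No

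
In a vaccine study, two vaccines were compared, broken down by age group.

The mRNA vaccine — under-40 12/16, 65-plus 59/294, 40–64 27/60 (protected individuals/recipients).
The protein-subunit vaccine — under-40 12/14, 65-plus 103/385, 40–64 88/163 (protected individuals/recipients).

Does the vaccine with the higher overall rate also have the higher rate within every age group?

Yes

Under-40: the mRNA vaccine 12/16 = 75.0%, the protein-subunit vaccine 12/14 = 85.7% → the protein-subunit vaccine
65-plus: the mRNA vaccine 59/294 = 20.1%, the protein-subunit vaccine 103/385 = 26.8% → the protein-subunit vaccine
40–64: the mRNA vaccine 27/60 = 45.0%, the protein-subunit vaccine 88/163 = 54.0% → the protein-subunit vaccine
Overall: the mRNA vaccine 98/370 = 26.5%, the protein-subunit vaccine 203/562 = 36.1% → the protein-subunit vaccine
The protein-subunit vaccine wins overall and in every age group — no reversal.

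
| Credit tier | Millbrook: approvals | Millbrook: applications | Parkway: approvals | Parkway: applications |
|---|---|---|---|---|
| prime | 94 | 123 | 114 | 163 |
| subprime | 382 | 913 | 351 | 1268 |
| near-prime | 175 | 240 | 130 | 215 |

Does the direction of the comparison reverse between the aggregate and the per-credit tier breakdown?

No

Prime: Millbrook 94/123 = 76.4%, Parkway 114/163 = 69.9% → Millbrook
Subprime: Millbrook 382/913 = 41.8%, Parkway 351/1268 = 27.7% → Millbrook
Near-prime: Millbrook 175/240 = 72.9%, Parkway 130/215 = 60.5% → Millbrook
Overall: Millbrook 651/1276 = 51.0%, Parkway 595/1646 = 36.1% → Millbrook
Millbrook wins overall and in every credit group — no reversal.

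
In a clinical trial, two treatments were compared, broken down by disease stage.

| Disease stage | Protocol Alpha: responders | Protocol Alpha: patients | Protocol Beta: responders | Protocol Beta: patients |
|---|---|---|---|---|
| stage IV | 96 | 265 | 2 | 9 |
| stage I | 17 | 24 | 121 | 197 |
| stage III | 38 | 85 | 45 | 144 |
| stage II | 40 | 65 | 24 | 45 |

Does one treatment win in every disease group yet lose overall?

Yes

Stage IV: Protocol Alpha 96/265 = 36.2%, Protocol Beta 2/9 = 22.2% → Protocol Alpha
Stage I: Protocol Alpha 17/24 = 70.8%, Protocol Beta 121/197 = 61.4% → Protocol Alpha
Stage III: Protocol Alpha 38/85 = 44.7%, Protocol Beta 45/144 = 31.2% → Protocol Alpha
Stage II: Protocol Alpha 40/65 = 61.5%, Protocol Beta 24/45 = 53.3% → Protocol Alpha
Overall: Protocol Alpha 191/439 = 43.5%, Protocol Beta 192/395 = 48.6% → Protocol Beta
Protocol Alpha wins each disease group but Protocol Beta wins overall — the comparison reverses. Protocol Alpha's patients skew toward stage IV, which has a lower base rate.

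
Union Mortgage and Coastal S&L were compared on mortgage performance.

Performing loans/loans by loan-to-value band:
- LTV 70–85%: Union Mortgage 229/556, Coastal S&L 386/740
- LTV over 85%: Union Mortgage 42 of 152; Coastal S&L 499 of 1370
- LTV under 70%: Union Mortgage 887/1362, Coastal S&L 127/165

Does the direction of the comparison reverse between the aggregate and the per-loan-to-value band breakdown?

LTV 70–85%: Union Mortgage 229/556 = 41.2%, Coastal S&L 386/740 = 52.2% → Coastal S&L
LTV over 85%: Union Mortgage 42/152 = 27.6%, Coastal S&L 499/1370 = 36.4% → Coastal S&L
LTV under 70%: Union Mortgage 887/1362 = 65.1%, Coastal S&L 127/165 = 77.0% → Coastal S&L
Overall: Union Mortgage 1158/2070 = 55.9%, Coastal S&L 1012/2275 = 44.5% → Union Mortgage
Coastal S&L wins each loan-to-value group but Union Mortgage wins overall — the comparison reverses. Coastal S&L's loans skew toward LTV over 85%, which has a lower base rate.

Yes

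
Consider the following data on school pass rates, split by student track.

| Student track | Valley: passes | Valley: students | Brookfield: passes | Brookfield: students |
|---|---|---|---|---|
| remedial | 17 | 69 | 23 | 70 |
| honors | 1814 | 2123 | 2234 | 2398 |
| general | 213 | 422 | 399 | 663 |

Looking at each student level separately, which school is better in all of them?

Remedial: Valley 17/69 = 24.6%, Brookfield 23/70 = 32.9% → Brookfield
Honors: Valley 1814/2123 = 85.4%, Brookfield 2234/2398 = 93.2% → Brookfield
General: Valley 213/422 = 50.5%, Brookfield 399/663 = 60.2% → Brookfield
Brookfield has the higher rate in all 3 groups.

Brookfield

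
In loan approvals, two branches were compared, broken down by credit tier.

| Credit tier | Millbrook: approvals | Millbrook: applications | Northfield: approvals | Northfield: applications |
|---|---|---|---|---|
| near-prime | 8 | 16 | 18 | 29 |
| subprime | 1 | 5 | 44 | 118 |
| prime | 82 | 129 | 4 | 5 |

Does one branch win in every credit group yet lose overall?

Near-prime: Millbrook 8/16 = 50.0%, Northfield 18/29 = 62.1% → Northfield
Subprime: Millbrook 1/5 = 20.0%, Northfield 44/118 = 37.3% → Northfield
Prime: Millbrook 82/129 = 63.6%, Northfield 4/5 = 80.0% → Northfield
Overall: Millbrook 91/150 = 60.7%, Northfield 66/152 = 43.4% → Millbrook
Northfield wins each credit group but Millbrook wins overall — the comparison reverses. Northfield's applications skew toward subprime, which has a lower base rate.

Yes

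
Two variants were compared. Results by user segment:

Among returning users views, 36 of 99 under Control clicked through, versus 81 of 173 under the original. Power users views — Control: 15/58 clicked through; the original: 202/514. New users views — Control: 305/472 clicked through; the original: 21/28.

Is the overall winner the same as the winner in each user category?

No

Returning users: Control 36/99 = 36.4%, the original 81/173 = 46.8% → the original
Power users: Control 15/58 = 25.9%, the original 202/514 = 39.3% → the original
New users: Control 305/472 = 64.6%, the original 21/28 = 75.0% → the original
Overall: Control 356/629 = 56.6%, the original 304/715 = 42.5% → Control
The original wins each user group but Control wins overall — the comparison reverses. The original's views skew toward power users, which has a lower base rate.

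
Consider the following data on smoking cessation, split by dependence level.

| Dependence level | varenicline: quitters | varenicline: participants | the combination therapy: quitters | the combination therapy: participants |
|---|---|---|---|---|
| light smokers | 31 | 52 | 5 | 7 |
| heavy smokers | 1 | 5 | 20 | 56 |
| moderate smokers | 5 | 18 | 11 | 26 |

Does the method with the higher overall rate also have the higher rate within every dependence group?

No

Light smokers: varenicline 31/52 = 59.6%, the combination therapy 5/7 = 71.4% → the combination therapy
Heavy smokers: varenicline 1/5 = 20.0%, the combination therapy 20/56 = 35.7% → the combination therapy
Moderate smokers: varenicline 5/18 = 27.8%, the combination therapy 11/26 = 42.3% → the combination therapy
Overall: varenicline 37/75 = 49.3%, the combination therapy 36/89 = 40.4% → varenicline
The combination therapy wins each dependence group but varenicline wins overall — the comparison reverses. The combination therapy's participants skew toward heavy smokers, which has a lower base rate.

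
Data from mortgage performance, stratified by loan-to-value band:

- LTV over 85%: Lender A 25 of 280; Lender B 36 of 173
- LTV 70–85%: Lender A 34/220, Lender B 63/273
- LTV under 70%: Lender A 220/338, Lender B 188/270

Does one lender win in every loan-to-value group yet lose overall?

No

LTV over 85%: Lender A 25/280 = 8.9%, Lender B 36/173 = 20.8% → Lender B
LTV 70–85%: Lender A 34/220 = 15.5%, Lender B 63/273 = 23.1% → Lender B
LTV under 70%: Lender A 220/338 = 65.1%, Lender B 188/270 = 69.6% → Lender B
Overall: Lender A 279/838 = 33.3%, Lender B 287/716 = 40.1% → Lender B
Lender B wins overall and in every loan-to-value group — no reversal.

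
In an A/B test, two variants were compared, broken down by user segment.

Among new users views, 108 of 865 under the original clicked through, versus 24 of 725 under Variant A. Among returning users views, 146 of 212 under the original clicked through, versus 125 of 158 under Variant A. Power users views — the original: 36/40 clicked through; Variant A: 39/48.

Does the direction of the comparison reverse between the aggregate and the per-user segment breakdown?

New users: the original 108/865 = 12.5%, Variant A 24/725 = 3.3% → the original
Returning users: the original 146/212 = 68.9%, Variant A 125/158 = 79.1% → Variant A
Power users: the original 36/40 = 90.0%, Variant A 39/48 = 81.2% → the original
Overall: the original 290/1117 = 26.0%, Variant A 188/931 = 20.2% → the original
Neither sweeps: the original wins 2 of 3 groups, Variant A wins 1. The original wins overall but not every group — no Simpson reversal.

No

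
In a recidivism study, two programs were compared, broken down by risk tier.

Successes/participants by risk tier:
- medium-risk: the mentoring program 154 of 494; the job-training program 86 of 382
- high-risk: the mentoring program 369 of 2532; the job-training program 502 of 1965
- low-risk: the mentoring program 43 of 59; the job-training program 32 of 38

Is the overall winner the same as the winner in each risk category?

No

Medium-risk: the mentoring program 154/494 = 31.2%, the job-training program 86/382 = 22.5% → the mentoring program
High-risk: the mentoring program 369/2532 = 14.6%, the job-training program 502/1965 = 25.5% → the job-training program
Low-risk: the mentoring program 43/59 = 72.9%, the job-training program 32/38 = 84.2% → the job-training program
Overall: the mentoring program 566/3085 = 18.3%, the job-training program 620/2385 = 26.0% → the job-training program
Neither sweeps: the mentoring program wins 1 of 3 groups, the job-training program wins 2. The job-training program wins overall but not every group — no Simpson reversal.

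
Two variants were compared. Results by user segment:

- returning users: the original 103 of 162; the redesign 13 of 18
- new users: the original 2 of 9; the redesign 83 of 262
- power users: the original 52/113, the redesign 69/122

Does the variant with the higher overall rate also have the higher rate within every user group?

No

Returning users: the original 103/162 = 63.6%, the redesign 13/18 = 72.2% → the redesign
New users: the original 2/9 = 22.2%, the redesign 83/262 = 31.7% → the redesign
Power users: the original 52/113 = 46.0%, the redesign 69/122 = 56.6% → the redesign
Overall: the original 157/284 = 55.3%, the redesign 165/402 = 41.0% → the original
The redesign wins each user group but the original wins overall — the comparison reverses. The redesign's views skew toward new users, which has a lower base rate.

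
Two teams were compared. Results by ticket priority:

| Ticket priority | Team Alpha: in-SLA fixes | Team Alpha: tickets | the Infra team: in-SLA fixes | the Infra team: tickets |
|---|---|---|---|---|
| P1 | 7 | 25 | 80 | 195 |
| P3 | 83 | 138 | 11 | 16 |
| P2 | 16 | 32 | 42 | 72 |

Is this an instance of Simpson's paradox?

P1: Team Alpha 7/25 = 28.0%, the Infra team 80/195 = 41.0% → the Infra team
P3: Team Alpha 83/138 = 60.1%, the Infra team 11/16 = 68.8% → the Infra team
P2: Team Alpha 16/32 = 50.0%, the Infra team 42/72 = 58.3% → the Infra team
Overall: Team Alpha 106/195 = 54.4%, the Infra team 133/283 = 47.0% → Team Alpha
The Infra team wins each ticket group but Team Alpha wins overall — the comparison reverses. The Infra team's tickets skew toward P1, which has a lower base rate.

Yes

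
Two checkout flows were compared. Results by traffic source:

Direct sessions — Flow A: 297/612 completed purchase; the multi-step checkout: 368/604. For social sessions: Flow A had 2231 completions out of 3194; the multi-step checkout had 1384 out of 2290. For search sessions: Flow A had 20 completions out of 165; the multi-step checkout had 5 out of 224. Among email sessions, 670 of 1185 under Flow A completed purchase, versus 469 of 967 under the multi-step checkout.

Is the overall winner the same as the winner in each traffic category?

Direct: Flow A 297/612 = 48.5%, the multi-step checkout 368/604 = 60.9% → the multi-step checkout
Social: Flow A 2231/3194 = 69.8%, the multi-step checkout 1384/2290 = 60.4% → Flow A
Search: Flow A 20/165 = 12.1%, the multi-step checkout 5/224 = 2.2% → Flow A
Email: Flow A 670/1185 = 56.5%, the multi-step checkout 469/967 = 48.5% → Flow A
Overall: Flow A 3218/5156 = 62.4%, the multi-step checkout 2226/4085 = 54.5% → Flow A
Neither sweeps: Flow A wins 3 of 4 groups, the multi-step checkout wins 1. Flow A wins overall but not every group — no Simpson reversal.

No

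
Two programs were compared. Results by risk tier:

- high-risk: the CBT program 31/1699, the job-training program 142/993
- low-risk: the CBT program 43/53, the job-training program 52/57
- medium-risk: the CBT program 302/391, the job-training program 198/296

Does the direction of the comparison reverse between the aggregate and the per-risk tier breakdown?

No

High-risk: the CBT program 31/1699 = 1.8%, the job-training program 142/993 = 14.3% → the job-training program
Low-risk: the CBT program 43/53 = 81.1%, the job-training program 52/57 = 91.2% → the job-training program
Medium-risk: the CBT program 302/391 = 77.2%, the job-training program 198/296 = 66.9% → the CBT program
Overall: the CBT program 376/2143 = 17.5%, the job-training program 392/1346 = 29.1% → the job-training program
Neither sweeps: the CBT program wins 1 of 3 groups, the job-training program wins 2. The job-training program wins overall but not every group — no Simpson reversal.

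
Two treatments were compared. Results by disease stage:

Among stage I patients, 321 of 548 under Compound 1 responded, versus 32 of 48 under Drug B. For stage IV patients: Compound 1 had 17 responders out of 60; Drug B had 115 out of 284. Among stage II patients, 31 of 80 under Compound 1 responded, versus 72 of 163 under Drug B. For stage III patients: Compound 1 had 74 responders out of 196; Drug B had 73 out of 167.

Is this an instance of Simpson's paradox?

Yes

Stage I: Compound 1 321/548 = 58.6%, Drug B 32/48 = 66.7% → Drug B
Stage IV: Compound 1 17/60 = 28.3%, Drug B 115/284 = 40.5% → Drug B
Stage II: Compound 1 31/80 = 38.8%, Drug B 72/163 = 44.2% → Drug B
Stage III: Compound 1 74/196 = 37.8%, Drug B 73/167 = 43.7% → Drug B
Overall: Compound 1 443/884 = 50.1%, Drug B 292/662 = 44.1% → Compound 1
Drug B wins each disease group but Compound 1 wins overall — the comparison reverses. Drug B's patients skew toward stage IV, which has a lower base rate.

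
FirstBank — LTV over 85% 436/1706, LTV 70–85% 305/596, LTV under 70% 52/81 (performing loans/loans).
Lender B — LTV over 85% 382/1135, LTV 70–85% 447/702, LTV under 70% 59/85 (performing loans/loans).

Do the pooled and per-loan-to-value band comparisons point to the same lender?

LTV over 85%: FirstBank 436/1706 = 25.6%, Lender B 382/1135 = 33.7% → Lender B
LTV 70–85%: FirstBank 305/596 = 51.2%, Lender B 447/702 = 63.7% → Lender B
LTV under 70%: FirstBank 52/81 = 64.2%, Lender B 59/85 = 69.4% → Lender B
Overall: FirstBank 793/2383 = 33.3%, Lender B 888/1922 = 46.2% → Lender B
Lender B wins overall and in every loan-to-value group — no reversal.

Yes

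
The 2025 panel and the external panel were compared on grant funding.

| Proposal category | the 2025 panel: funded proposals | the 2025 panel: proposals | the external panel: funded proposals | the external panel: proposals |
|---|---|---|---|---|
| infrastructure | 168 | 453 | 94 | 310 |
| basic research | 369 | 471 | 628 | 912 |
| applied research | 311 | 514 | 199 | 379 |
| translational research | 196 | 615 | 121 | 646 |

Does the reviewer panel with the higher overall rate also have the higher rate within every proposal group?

Infrastructure: the 2025 panel 168/453 = 37.1%, the external panel 94/310 = 30.3% → the 2025 panel
Basic research: the 2025 panel 369/471 = 78.3%, the external panel 628/912 = 68.9% → the 2025 panel
Applied research: the 2025 panel 311/514 = 60.5%, the external panel 199/379 = 52.5% → the 2025 panel
Translational research: the 2025 panel 196/615 = 31.9%, the external panel 121/646 = 18.7% → the 2025 panel
Overall: the 2025 panel 1044/2053 = 50.9%, the external panel 1042/2247 = 46.4% → the 2025 panel
The 2025 panel wins overall and in every proposal group — no reversal.

Yes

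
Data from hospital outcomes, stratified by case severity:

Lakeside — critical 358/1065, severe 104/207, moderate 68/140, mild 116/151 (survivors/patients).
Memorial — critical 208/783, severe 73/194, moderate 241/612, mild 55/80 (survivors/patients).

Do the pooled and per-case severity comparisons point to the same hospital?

Yes

Critical: Lakeside 358/1065 = 33.6%, Memorial 208/783 = 26.6% → Lakeside
Severe: Lakeside 104/207 = 50.2%, Memorial 73/194 = 37.6% → Lakeside
Moderate: Lakeside 68/140 = 48.6%, Memorial 241/612 = 39.4% → Lakeside
Mild: Lakeside 116/151 = 76.8%, Memorial 55/80 = 68.8% → Lakeside
Overall: Lakeside 646/1563 = 41.3%, Memorial 577/1669 = 34.6% → Lakeside
Lakeside wins overall and in every case group — no reversal.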